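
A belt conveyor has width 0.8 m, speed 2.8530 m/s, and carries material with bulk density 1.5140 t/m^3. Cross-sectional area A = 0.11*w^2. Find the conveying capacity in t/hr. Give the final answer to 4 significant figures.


A = 0.11 * 0.8^2 = 0.0704 m^2
C = 0.0704 * 2.8530 * 1.5140 * 3600
C = 1095 t/hr


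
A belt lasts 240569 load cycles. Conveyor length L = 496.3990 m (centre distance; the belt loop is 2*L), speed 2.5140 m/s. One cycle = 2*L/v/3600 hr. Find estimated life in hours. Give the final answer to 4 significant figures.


cycle_time = 2 * 496.3990 / 2.5140 / 3600 = 0.109697 hr
life = 240569 * 0.109697 = 26390 hours


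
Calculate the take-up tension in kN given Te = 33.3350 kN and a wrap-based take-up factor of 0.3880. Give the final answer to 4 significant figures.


T_tu = 33.3350 * 0.3880
T_tu = 12.93 kN


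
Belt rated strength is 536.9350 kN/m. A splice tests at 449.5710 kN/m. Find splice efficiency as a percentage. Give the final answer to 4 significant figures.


Eff = 449.5710 / 536.9350 * 100
Eff = 83.73 %


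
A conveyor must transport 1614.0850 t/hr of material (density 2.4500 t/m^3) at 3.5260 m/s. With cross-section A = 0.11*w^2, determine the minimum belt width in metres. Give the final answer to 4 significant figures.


A_req = 1614.0850 / (3.5260 * 2.4500 * 3600) = 0.051901 m^2
w = sqrt(0.051901 / 0.11)
w = 0.6869 m


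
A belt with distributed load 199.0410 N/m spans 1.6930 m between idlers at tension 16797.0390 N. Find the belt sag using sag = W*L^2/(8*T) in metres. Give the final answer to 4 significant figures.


sag = 199.0410 * 1.6930^2 / (8 * 16797.0390)
sag = 0.004246 m


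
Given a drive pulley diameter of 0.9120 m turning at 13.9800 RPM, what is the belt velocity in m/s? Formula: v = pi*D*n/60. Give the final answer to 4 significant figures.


v = pi * 0.9120 * 13.9800 / 60
v = 0.6676 m/s


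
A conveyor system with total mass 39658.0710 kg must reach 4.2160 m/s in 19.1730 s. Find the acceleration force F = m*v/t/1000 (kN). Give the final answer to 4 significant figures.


F = 39658.0710 * 4.2160 / 19.1730 / 1000
F = 8.721 kN


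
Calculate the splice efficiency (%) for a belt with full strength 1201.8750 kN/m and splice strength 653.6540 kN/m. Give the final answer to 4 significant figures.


Eff = 653.6540 / 1201.8750 * 100
Eff = 54.39 %


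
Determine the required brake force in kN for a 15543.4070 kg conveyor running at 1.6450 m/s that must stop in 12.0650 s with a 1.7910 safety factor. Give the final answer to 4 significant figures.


F = 15543.4070 * 1.6450 / 12.0650 * 1.7910 / 1000
F = 3.796 kN


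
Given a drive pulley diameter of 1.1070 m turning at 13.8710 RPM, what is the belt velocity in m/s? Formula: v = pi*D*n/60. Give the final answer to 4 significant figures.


v = pi * 1.1070 * 13.8710 / 60
v = 0.8040 m/s


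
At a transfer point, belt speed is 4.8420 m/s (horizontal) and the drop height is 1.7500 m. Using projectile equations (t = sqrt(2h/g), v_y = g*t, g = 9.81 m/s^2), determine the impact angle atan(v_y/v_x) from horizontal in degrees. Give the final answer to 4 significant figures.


t = sqrt(2*1.7500/9.81) = 0.59731 s
v_y = 9.81 * 0.59731 = 5.85961 m/s
angle = atan(5.85961 / 4.8420) = 50.43 deg


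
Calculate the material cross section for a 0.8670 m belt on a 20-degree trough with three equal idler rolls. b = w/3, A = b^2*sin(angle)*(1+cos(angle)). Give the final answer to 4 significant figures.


b = 0.8670/3 = 0.289 m
A = 0.289^2 * sin(20 deg) * (1 + cos(20 deg))
A = 0.05541 m^2


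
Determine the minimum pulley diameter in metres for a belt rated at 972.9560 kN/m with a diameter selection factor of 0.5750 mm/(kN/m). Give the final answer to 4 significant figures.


D = 972.9560 * 0.5750 / 1000
D = 0.5594 m


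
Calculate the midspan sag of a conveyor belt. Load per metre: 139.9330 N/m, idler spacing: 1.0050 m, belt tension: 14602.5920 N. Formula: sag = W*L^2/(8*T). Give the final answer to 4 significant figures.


sag = 139.9330 * 1.0050^2 / (8 * 14602.5920)
sag = 0.001210 m


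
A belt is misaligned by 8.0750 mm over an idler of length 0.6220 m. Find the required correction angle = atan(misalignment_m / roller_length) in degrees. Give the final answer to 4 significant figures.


misalign_m = 8.0750 / 1000 = 0.008075 m
angle = atan(0.008075 / 0.6220)
angle = 0.7438 deg


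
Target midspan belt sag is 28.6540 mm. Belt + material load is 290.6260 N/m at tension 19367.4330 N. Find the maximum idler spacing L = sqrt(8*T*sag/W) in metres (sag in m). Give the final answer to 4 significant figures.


sag = 28.6540/1000 = 0.028654 m
L = sqrt(8 * 19367.4330 * 0.028654 / 290.6260)
L = 3.908 m


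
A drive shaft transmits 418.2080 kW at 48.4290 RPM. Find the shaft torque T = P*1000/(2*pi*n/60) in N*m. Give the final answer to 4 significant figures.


omega = 2*pi*48.4290/60 = 5.07147 rad/s
T = 418.2080*1000 / 5.07147
T = 82460 N*m


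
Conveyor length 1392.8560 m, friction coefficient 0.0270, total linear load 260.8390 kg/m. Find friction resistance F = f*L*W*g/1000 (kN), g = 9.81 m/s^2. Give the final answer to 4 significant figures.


F = 0.0270 * 1392.8560 * 260.8390 * 9.81 / 1000
F = 96.23 kN


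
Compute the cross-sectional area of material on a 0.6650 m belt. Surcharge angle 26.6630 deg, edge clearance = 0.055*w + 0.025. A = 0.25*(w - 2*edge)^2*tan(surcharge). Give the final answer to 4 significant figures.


edge = 0.055*0.6650 + 0.025 = 0.061575 m
ew = 0.6650 - 2*0.061575 = 0.54185 m
A = 0.25 * 0.54185^2 * tan(26.6630 deg)
A = 0.03686 m^2


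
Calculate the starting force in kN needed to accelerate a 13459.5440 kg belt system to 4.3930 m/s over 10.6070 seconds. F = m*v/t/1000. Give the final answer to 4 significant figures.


F = 13459.5440 * 4.3930 / 10.6070 / 1000
F = 5.574 kN


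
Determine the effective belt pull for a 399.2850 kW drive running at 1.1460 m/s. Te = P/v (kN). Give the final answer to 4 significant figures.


Te = P / v = 399.2850 / 1.1460
Te = 348.4 kN


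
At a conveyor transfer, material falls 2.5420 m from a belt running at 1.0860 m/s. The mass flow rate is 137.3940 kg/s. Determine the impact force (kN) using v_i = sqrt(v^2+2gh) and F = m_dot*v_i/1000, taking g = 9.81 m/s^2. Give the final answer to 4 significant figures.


v_i = sqrt(1.0860^2 + 2*9.81*2.5420) = 7.14517 m/s
F = 137.3940 * 7.14517 / 1000
F = 0.9817 kN


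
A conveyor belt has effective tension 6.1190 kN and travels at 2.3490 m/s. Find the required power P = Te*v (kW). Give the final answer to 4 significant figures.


P = Te * v = 6.1190 * 2.3490
P = 14.37 kW


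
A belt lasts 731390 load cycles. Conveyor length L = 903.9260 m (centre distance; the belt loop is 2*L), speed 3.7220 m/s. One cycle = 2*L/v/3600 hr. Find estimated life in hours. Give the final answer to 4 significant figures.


cycle_time = 2 * 903.9260 / 3.7220 / 3600 = 0.134922 hr
life = 731390 * 0.134922 = 98680 hours


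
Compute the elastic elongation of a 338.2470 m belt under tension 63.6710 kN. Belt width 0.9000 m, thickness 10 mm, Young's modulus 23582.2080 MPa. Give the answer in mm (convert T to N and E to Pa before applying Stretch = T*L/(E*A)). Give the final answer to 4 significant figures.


A = 0.9000 * 0.01 = 0.00900 m^2
Stretch = 63.6710*1000 * 338.2470 / (23582.2080e6 * 0.00900) * 1000
Stretch = 101.5 mm


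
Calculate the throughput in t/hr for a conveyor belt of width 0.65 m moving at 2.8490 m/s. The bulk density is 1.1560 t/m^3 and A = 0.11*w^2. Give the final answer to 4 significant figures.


A = 0.11 * 0.65^2 = 0.046475 m^2
C = 0.046475 * 2.8490 * 1.1560 * 3600
C = 551.0 t/hr


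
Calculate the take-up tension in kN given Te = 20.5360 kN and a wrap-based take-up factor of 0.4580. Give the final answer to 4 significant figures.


T_tu = 20.5360 * 0.4580
T_tu = 9.405 kN


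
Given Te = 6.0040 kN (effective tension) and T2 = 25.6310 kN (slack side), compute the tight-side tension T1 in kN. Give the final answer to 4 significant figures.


T1 = Te + T2 = 6.0040 + 25.6310
T1 = 31.63 kN


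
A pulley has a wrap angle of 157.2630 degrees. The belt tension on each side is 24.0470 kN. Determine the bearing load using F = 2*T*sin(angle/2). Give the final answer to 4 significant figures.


F = 2 * 24.0470 * sin(157.2630/2 deg)
F = 47.15 kN


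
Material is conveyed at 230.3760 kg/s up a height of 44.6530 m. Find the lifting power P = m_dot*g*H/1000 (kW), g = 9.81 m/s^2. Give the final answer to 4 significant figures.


P = 230.3760 * 9.81 * 44.6530 / 1000
P = 100.9 kW


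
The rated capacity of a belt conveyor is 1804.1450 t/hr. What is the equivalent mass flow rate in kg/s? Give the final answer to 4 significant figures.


m_dot = 1804.1450 * 1000 / 3600
m_dot = 501.2 kg/s


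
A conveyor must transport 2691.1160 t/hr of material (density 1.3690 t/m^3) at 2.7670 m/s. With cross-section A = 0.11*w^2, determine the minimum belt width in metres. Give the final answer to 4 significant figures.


A_req = 2691.1160 / (2.7670 * 1.3690 * 3600) = 0.197341 m^2
w = sqrt(0.197341 / 0.11)
w = 1.339 m


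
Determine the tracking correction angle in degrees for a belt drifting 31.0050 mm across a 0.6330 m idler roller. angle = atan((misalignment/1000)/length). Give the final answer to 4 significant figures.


misalign_m = 31.0050 / 1000 = 0.031005 m
angle = atan(0.031005 / 0.6330)
angle = 2.804 deg


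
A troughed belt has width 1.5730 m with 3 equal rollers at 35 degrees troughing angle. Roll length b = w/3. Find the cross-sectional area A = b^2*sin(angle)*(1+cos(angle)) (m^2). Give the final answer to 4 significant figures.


b = 1.5730/3 = 0.524333 m
A = 0.524333^2 * sin(35 deg) * (1 + cos(35 deg))
A = 0.2869 m^2


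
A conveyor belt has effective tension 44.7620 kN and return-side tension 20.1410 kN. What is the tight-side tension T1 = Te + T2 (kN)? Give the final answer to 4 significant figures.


T1 = Te + T2 = 44.7620 + 20.1410
T1 = 64.90 kN


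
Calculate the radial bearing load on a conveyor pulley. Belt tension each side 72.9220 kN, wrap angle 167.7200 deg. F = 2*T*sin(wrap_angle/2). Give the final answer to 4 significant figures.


F = 2 * 72.9220 * sin(167.7200/2 deg)
F = 145.0 kN


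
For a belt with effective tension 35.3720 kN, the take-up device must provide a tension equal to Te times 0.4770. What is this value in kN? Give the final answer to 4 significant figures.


T_tu = 35.3720 * 0.4770
T_tu = 16.87 kN


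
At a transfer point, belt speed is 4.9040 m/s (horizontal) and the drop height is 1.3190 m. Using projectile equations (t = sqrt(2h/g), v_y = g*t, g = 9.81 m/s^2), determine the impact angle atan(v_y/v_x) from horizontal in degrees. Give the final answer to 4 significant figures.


t = sqrt(2*1.3190/9.81) = 0.518565 s
v_y = 9.81 * 0.518565 = 5.08712 m/s
angle = atan(5.08712 / 4.9040) = 46.05 deg


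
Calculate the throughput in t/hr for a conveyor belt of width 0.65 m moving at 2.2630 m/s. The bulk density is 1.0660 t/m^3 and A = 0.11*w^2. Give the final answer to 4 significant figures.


A = 0.11 * 0.65^2 = 0.046475 m^2
C = 0.046475 * 2.2630 * 1.0660 * 3600
C = 403.6 t/hr


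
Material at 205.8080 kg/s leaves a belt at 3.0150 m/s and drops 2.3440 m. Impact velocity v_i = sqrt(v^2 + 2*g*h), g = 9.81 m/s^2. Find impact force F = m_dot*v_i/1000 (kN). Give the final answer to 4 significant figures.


v_i = sqrt(3.0150^2 + 2*9.81*2.3440) = 7.42156 m/s
F = 205.8080 * 7.42156 / 1000
F = 1.527 kN


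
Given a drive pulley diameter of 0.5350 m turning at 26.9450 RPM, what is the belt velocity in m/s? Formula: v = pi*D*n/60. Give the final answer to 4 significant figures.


v = pi * 0.5350 * 26.9450 / 60
v = 0.7548 m/s


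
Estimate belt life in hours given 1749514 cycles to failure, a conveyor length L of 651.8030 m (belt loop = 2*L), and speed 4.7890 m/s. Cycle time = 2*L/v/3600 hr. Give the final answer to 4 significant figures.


cycle_time = 2 * 651.8030 / 4.7890 / 3600 = 0.0756134 hr
life = 1749514 * 0.0756134 = 132300 hours


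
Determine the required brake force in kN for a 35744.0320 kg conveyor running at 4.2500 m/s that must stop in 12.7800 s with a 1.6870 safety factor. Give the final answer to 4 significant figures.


F = 35744.0320 * 4.2500 / 12.7800 * 1.6870 / 1000
F = 20.05 kN


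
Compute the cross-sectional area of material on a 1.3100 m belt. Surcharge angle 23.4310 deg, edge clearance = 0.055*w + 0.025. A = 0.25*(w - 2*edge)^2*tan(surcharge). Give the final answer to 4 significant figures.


edge = 0.055*1.3100 + 0.025 = 0.09705 m
ew = 1.3100 - 2*0.09705 = 1.1159 m
A = 0.25 * 1.1159^2 * tan(23.4310 deg)
A = 0.1349 m^2


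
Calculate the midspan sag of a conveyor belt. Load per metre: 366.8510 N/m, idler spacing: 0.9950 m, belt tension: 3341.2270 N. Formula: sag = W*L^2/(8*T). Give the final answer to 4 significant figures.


sag = 366.8510 * 0.9950^2 / (8 * 3341.2270)
sag = 0.01359 m


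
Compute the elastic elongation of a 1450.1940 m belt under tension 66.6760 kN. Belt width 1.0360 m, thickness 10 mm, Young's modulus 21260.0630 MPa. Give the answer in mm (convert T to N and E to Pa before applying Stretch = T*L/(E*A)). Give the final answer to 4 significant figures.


A = 1.0360 * 0.01 = 0.01036 m^2
Stretch = 66.6760*1000 * 1450.1940 / (21260.0630e6 * 0.01036) * 1000
Stretch = 439.0 mm


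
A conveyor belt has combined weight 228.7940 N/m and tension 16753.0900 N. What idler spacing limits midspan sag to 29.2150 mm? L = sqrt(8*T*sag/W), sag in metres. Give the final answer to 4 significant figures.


sag = 29.2150/1000 = 0.029215 m
L = sqrt(8 * 16753.0900 * 0.029215 / 228.7940)
L = 4.137 m


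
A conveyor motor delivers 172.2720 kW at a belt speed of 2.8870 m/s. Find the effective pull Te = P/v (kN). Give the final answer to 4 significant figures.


Te = P / v = 172.2720 / 2.8870
Te = 59.67 kN


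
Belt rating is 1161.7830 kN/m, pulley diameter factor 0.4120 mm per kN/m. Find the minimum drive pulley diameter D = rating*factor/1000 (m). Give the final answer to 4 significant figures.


D = 1161.7830 * 0.4120 / 1000
D = 0.4787 m


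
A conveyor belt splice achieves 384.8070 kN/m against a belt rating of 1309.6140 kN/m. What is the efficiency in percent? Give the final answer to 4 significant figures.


Eff = 384.8070 / 1309.6140 * 100
Eff = 29.38 %


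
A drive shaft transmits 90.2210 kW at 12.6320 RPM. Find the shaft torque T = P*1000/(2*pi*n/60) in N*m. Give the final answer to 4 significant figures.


omega = 2*pi*12.6320/60 = 1.32282 rad/s
T = 90.2210*1000 / 1.32282
T = 68200 N*m


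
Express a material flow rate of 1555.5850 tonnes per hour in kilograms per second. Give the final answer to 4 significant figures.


m_dot = 1555.5850 * 1000 / 3600
m_dot = 432.1 kg/s


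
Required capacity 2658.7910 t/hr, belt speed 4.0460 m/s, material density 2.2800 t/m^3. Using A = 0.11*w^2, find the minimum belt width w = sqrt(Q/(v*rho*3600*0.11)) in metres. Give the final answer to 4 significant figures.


A_req = 2658.7910 / (4.0460 * 2.2800 * 3600) = 0.080061 m^2
w = sqrt(0.080061 / 0.11)
w = 0.8531 m


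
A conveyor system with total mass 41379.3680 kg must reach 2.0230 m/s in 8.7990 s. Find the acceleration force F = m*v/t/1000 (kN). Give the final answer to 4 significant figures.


F = 41379.3680 * 2.0230 / 8.7990 / 1000
F = 9.514 kN


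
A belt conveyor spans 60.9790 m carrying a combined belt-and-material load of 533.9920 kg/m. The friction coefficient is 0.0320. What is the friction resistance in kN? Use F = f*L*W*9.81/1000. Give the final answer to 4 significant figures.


F = 0.0320 * 60.9790 * 533.9920 * 9.81 / 1000
F = 10.22 kN


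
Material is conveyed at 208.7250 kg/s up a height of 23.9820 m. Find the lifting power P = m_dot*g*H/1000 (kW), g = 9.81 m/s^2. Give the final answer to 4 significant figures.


P = 208.7250 * 9.81 * 23.9820 / 1000
P = 49.11 kW


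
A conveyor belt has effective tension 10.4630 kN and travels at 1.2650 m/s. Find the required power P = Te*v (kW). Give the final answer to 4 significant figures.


P = Te * v = 10.4630 * 1.2650
P = 13.24 kW


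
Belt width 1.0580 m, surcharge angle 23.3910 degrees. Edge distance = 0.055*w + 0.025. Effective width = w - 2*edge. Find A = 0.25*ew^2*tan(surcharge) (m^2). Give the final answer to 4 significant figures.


edge = 0.055*1.0580 + 0.025 = 0.08319 m
ew = 1.0580 - 2*0.08319 = 0.89162 m
A = 0.25 * 0.89162^2 * tan(23.3910 deg)
A = 0.08597 m^2


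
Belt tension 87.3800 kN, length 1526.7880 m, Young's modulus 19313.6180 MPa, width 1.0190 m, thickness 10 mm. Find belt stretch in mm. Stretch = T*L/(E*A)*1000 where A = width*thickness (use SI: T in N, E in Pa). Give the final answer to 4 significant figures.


A = 1.0190 * 0.01 = 0.01019 m^2
Stretch = 87.3800*1000 * 1526.7880 / (19313.6180e6 * 0.01019) * 1000
Stretch = 677.9 mm


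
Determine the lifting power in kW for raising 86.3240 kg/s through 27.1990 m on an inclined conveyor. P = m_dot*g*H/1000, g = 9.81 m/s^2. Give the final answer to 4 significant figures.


P = 86.3240 * 9.81 * 27.1990 / 1000
P = 23.03 kW


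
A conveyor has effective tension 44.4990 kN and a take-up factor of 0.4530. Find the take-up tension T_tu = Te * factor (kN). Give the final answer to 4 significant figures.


T_tu = 44.4990 * 0.4530
T_tu = 20.16 kN


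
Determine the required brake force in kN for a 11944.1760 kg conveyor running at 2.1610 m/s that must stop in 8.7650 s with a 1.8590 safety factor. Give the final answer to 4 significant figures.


F = 11944.1760 * 2.1610 / 8.7650 * 1.8590 / 1000
F = 5.474 kN


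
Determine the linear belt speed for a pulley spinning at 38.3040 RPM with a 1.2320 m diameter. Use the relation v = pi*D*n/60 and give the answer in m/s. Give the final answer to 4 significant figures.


v = pi * 1.2320 * 38.3040 / 60
v = 2.471 m/s


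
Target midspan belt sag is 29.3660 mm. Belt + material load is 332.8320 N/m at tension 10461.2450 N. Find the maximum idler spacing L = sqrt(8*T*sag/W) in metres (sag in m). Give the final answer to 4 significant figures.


sag = 29.3660/1000 = 0.029366 m
L = sqrt(8 * 10461.2450 * 0.029366 / 332.8320)
L = 2.717 m


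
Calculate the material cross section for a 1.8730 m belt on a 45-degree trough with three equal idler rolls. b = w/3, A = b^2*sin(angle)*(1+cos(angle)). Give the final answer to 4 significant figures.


b = 1.8730/3 = 0.624333 m
A = 0.624333^2 * sin(45 deg) * (1 + cos(45 deg))
A = 0.4705 m^2


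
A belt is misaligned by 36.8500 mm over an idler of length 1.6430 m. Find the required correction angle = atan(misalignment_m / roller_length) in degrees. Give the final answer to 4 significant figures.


misalign_m = 36.8500 / 1000 = 0.036850 m
angle = atan(0.036850 / 1.6430)
angle = 1.285 deg


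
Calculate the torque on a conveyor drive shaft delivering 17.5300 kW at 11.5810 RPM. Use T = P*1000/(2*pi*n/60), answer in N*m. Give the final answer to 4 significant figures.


omega = 2*pi*11.5810/60 = 1.21276 rad/s
T = 17.5300*1000 / 1.21276
T = 14450 N*m


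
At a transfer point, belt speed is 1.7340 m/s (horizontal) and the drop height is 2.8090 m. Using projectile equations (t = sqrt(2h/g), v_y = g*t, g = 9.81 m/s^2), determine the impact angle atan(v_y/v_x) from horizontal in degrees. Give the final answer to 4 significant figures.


t = sqrt(2*2.8090/9.81) = 0.756757 s
v_y = 9.81 * 0.756757 = 7.42379 m/s
angle = atan(7.42379 / 1.7340) = 76.85 deg


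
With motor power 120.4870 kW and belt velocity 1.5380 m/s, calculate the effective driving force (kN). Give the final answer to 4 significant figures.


Te = P / v = 120.4870 / 1.5380
Te = 78.34 kN


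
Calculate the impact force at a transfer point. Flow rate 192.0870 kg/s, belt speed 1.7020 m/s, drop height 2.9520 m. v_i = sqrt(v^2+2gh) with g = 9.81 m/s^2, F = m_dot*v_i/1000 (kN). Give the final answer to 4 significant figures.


v_i = sqrt(1.7020^2 + 2*9.81*2.9520) = 7.7984 m/s
F = 192.0870 * 7.7984 / 1000
F = 1.498 kN


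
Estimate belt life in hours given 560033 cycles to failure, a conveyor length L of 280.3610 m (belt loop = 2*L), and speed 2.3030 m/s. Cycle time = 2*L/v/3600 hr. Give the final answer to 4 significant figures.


cycle_time = 2 * 280.3610 / 2.3030 / 3600 = 0.0676318 hr
life = 560033 * 0.0676318 = 37880 hours


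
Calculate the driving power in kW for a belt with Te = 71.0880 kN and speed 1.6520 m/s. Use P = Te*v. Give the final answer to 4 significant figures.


P = Te * v = 71.0880 * 1.6520
P = 117.4 kW


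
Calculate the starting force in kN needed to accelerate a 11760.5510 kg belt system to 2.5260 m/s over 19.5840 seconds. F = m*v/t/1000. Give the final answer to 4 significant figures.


F = 11760.5510 * 2.5260 / 19.5840 / 1000
F = 1.517 kN


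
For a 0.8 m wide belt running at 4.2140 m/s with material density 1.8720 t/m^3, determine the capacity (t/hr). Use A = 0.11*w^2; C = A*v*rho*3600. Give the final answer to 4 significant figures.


A = 0.11 * 0.8^2 = 0.0704 m^2
C = 0.0704 * 4.2140 * 1.8720 * 3600
C = 1999 t/hr


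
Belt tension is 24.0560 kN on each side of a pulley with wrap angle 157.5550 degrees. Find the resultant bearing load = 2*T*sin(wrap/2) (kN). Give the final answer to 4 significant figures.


F = 2 * 24.0560 * sin(157.5550/2 deg)
F = 47.19 kN


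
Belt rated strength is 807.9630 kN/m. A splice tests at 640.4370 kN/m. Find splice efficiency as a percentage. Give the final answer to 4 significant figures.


Eff = 640.4370 / 807.9630 * 100
Eff = 79.27 %


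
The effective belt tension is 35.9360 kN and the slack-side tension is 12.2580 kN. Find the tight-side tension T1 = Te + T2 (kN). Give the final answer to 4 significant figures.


T1 = Te + T2 = 35.9360 + 12.2580
T1 = 48.19 kN


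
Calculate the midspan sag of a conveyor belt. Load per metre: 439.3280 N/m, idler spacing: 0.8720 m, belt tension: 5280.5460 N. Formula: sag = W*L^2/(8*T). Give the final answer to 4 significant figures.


sag = 439.3280 * 0.8720^2 / (8 * 5280.5460)
sag = 0.007908 m


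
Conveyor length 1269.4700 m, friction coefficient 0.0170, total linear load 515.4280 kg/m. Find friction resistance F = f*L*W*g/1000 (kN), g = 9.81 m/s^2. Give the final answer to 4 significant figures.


F = 0.0170 * 1269.4700 * 515.4280 * 9.81 / 1000
F = 109.1 kN


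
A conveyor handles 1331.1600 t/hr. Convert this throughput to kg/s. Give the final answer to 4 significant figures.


m_dot = 1331.1600 * 1000 / 3600
m_dot = 369.8 kg/s


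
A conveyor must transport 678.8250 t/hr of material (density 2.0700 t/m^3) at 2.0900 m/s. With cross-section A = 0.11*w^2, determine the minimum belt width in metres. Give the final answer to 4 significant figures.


A_req = 678.8250 / (2.0900 * 2.0700 * 3600) = 0.0435852 m^2
w = sqrt(0.0435852 / 0.11)
w = 0.6295 m


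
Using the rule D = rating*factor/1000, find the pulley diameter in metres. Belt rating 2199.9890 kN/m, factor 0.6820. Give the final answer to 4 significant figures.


D = 2199.9890 * 0.6820 / 1000
D = 1.500 m


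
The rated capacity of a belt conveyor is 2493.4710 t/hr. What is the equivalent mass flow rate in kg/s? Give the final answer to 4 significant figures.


m_dot = 2493.4710 * 1000 / 3600
m_dot = 692.6 kg/s


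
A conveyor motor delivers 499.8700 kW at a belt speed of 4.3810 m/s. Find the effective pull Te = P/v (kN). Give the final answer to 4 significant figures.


Te = P / v = 499.8700 / 4.3810
Te = 114.1 kN


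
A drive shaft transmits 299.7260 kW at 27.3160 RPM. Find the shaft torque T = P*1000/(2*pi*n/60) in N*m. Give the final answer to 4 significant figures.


omega = 2*pi*27.3160/60 = 2.86052 rad/s
T = 299.7260*1000 / 2.86052
T = 104800 N*m


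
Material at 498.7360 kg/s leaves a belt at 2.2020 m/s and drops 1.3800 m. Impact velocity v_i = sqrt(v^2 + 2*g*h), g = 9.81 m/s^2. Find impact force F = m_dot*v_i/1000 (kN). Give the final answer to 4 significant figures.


v_i = sqrt(2.2020^2 + 2*9.81*1.3800) = 5.65017 m/s
F = 498.7360 * 5.65017 / 1000
F = 2.818 kN


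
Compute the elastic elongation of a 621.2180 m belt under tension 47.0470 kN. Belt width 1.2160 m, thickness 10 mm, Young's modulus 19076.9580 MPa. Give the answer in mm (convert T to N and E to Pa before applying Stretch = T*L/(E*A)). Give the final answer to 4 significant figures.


A = 1.2160 * 0.01 = 0.01216 m^2
Stretch = 47.0470*1000 * 621.2180 / (19076.9580e6 * 0.01216) * 1000
Stretch = 126.0 mm


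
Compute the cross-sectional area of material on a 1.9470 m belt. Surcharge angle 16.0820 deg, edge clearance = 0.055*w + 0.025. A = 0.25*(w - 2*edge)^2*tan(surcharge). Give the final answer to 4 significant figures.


edge = 0.055*1.9470 + 0.025 = 0.132085 m
ew = 1.9470 - 2*0.132085 = 1.68283 m
A = 0.25 * 1.68283^2 * tan(16.0820 deg)
A = 0.2041 m^2


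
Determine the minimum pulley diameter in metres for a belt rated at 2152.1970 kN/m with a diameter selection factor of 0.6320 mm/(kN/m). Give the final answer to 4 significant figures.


D = 2152.1970 * 0.6320 / 1000
D = 1.360 m


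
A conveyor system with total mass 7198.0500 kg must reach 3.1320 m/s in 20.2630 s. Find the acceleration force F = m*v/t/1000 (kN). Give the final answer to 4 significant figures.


F = 7198.0500 * 3.1320 / 20.2630 / 1000
F = 1.113 kN


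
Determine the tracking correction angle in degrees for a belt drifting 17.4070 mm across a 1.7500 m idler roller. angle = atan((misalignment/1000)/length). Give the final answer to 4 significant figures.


misalign_m = 17.4070 / 1000 = 0.017407 m
angle = atan(0.017407 / 1.7500)
angle = 0.5699 deg


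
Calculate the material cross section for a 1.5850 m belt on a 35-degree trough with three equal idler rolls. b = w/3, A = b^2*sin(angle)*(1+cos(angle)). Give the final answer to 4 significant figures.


b = 1.5850/3 = 0.528333 m
A = 0.528333^2 * sin(35 deg) * (1 + cos(35 deg))
A = 0.2913 m^2


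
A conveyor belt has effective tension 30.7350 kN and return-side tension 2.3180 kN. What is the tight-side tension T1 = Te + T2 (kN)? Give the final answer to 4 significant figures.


T1 = Te + T2 = 30.7350 + 2.3180
T1 = 33.05 kN


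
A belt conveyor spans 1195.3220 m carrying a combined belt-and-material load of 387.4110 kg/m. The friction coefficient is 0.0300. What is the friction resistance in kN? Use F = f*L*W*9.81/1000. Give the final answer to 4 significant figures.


F = 0.0300 * 1195.3220 * 387.4110 * 9.81 / 1000
F = 136.3 kN


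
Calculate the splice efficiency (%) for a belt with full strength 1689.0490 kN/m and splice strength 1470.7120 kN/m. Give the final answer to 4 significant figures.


Eff = 1470.7120 / 1689.0490 * 100
Eff = 87.07 %


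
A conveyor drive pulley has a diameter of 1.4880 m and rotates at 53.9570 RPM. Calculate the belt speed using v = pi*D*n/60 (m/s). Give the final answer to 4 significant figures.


v = pi * 1.4880 * 53.9570 / 60
v = 4.204 m/s


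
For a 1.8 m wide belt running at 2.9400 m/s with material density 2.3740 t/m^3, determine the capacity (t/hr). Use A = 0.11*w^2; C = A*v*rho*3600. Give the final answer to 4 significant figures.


A = 0.11 * 1.8^2 = 0.3564 m^2
C = 0.3564 * 2.9400 * 2.3740 * 3600
C = 8955 t/hr


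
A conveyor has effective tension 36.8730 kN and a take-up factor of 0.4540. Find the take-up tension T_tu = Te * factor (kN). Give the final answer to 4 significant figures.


T_tu = 36.8730 * 0.4540
T_tu = 16.74 kN


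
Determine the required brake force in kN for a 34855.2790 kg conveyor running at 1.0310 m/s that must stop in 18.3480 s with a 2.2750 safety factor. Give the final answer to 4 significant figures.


F = 34855.2790 * 1.0310 / 18.3480 * 2.2750 / 1000
F = 4.456 kN


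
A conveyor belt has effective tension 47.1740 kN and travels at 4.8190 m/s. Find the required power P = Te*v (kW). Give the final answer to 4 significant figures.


P = Te * v = 47.1740 * 4.8190
P = 227.3 kW


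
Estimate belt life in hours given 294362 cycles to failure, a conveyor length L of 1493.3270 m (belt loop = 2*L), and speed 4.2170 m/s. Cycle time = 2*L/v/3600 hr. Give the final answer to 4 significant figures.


cycle_time = 2 * 1493.3270 / 4.2170 / 3600 = 0.196734 hr
life = 294362 * 0.196734 = 57910 hours


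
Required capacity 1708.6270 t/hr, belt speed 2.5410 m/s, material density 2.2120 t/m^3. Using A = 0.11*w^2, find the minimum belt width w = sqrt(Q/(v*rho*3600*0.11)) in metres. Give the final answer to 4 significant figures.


A_req = 1708.6270 / (2.5410 * 2.2120 * 3600) = 0.0844413 m^2
w = sqrt(0.0844413 / 0.11)
w = 0.8762 m


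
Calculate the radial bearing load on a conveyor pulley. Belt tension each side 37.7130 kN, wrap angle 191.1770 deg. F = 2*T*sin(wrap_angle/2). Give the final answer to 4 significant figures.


F = 2 * 37.7130 * sin(191.1770/2 deg)
F = 75.07 kN


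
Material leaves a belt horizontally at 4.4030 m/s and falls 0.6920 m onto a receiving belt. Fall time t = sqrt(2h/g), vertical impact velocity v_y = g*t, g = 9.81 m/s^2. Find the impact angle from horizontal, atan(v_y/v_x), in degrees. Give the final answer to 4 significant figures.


t = sqrt(2*0.6920/9.81) = 0.375607 s
v_y = 9.81 * 0.375607 = 3.6847 m/s
angle = atan(3.6847 / 4.4030) = 39.92 deg


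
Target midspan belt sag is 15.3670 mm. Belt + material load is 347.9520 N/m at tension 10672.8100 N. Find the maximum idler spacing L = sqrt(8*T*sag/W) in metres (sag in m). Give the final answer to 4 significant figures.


sag = 15.3670/1000 = 0.015367 m
L = sqrt(8 * 10672.8100 * 0.015367 / 347.9520)
L = 1.942 m


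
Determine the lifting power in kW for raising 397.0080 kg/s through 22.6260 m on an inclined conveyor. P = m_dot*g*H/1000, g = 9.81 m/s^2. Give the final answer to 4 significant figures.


P = 397.0080 * 9.81 * 22.6260 / 1000
P = 88.12 kW


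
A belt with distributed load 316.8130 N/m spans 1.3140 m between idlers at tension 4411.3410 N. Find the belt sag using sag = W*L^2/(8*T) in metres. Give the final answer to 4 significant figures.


sag = 316.8130 * 1.3140^2 / (8 * 4411.3410)
sag = 0.01550 m


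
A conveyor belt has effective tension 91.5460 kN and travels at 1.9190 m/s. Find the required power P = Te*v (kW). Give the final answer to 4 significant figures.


P = Te * v = 91.5460 * 1.9190
P = 175.7 kW


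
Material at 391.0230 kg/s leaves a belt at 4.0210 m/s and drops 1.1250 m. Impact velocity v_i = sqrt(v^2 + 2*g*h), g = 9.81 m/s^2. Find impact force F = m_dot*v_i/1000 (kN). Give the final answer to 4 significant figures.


v_i = sqrt(4.0210^2 + 2*9.81*1.1250) = 6.18393 m/s
F = 391.0230 * 6.18393 / 1000
F = 2.418 kN


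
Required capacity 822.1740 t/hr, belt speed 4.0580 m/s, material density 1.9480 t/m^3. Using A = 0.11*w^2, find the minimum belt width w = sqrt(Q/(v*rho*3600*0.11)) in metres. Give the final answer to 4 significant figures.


A_req = 822.1740 / (4.0580 * 1.9480 * 3600) = 0.0288908 m^2
w = sqrt(0.0288908 / 0.11)
w = 0.5125 m


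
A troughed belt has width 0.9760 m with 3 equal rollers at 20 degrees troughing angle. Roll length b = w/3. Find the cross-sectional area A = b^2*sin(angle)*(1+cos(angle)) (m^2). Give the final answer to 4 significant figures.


b = 0.9760/3 = 0.325333 m
A = 0.325333^2 * sin(20 deg) * (1 + cos(20 deg))
A = 0.07022 m^2


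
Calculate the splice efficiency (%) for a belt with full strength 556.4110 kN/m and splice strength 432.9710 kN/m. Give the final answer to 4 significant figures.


Eff = 432.9710 / 556.4110 * 100
Eff = 77.81 %


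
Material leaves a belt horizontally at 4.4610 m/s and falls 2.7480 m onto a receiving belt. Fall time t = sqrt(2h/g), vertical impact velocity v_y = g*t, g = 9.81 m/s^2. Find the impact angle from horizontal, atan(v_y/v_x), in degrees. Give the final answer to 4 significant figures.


t = sqrt(2*2.7480/9.81) = 0.748495 s
v_y = 9.81 * 0.748495 = 7.34274 m/s
angle = atan(7.34274 / 4.4610) = 58.72 deg


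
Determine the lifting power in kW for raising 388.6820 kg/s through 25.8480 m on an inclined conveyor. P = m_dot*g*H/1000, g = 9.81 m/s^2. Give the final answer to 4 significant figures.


P = 388.6820 * 9.81 * 25.8480 / 1000
P = 98.56 kW


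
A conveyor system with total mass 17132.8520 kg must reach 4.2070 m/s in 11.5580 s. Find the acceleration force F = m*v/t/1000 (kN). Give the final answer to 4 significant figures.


F = 17132.8520 * 4.2070 / 11.5580 / 1000
F = 6.236 kN


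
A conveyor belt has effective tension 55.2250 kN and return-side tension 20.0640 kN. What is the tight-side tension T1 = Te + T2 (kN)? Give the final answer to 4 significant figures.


T1 = Te + T2 = 55.2250 + 20.0640
T1 = 75.29 kN


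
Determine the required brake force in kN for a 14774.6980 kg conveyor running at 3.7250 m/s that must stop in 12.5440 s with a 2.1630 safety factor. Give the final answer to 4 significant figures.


F = 14774.6980 * 3.7250 / 12.5440 * 2.1630 / 1000
F = 9.490 kN


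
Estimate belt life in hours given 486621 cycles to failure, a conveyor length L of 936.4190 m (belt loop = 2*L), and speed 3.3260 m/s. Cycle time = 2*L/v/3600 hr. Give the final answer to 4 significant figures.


cycle_time = 2 * 936.4190 / 3.3260 / 3600 = 0.156414 hr
life = 486621 * 0.156414 = 76110 hours


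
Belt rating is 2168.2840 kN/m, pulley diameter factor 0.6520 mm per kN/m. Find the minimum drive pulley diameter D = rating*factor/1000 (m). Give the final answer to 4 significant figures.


D = 2168.2840 * 0.6520 / 1000
D = 1.414 m


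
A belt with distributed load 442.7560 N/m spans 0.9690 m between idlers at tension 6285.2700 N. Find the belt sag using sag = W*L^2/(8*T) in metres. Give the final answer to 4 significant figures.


sag = 442.7560 * 0.9690^2 / (8 * 6285.2700)
sag = 0.008268 m


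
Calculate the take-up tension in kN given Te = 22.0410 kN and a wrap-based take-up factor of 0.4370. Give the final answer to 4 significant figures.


T_tu = 22.0410 * 0.4370
T_tu = 9.632 kN


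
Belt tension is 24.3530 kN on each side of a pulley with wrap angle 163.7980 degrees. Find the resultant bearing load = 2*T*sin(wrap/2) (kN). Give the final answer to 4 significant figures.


F = 2 * 24.3530 * sin(163.7980/2 deg)
F = 48.22 kN


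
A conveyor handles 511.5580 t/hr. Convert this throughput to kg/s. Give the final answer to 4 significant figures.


m_dot = 511.5580 * 1000 / 3600
m_dot = 142.1 kg/s


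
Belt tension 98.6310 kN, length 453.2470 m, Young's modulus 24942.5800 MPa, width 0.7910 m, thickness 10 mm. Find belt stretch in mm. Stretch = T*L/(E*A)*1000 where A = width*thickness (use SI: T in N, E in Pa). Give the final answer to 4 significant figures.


A = 0.7910 * 0.01 = 0.00791 m^2
Stretch = 98.6310*1000 * 453.2470 / (24942.5800e6 * 0.00791) * 1000
Stretch = 226.6 mm


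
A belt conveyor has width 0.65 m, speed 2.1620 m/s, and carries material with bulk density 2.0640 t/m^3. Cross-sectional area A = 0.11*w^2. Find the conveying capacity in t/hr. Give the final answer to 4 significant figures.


A = 0.11 * 0.65^2 = 0.046475 m^2
C = 0.046475 * 2.1620 * 2.0640 * 3600
C = 746.6 t/hr


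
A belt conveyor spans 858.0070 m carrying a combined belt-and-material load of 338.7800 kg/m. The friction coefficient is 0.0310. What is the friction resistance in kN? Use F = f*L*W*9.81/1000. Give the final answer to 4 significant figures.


F = 0.0310 * 858.0070 * 338.7800 * 9.81 / 1000
F = 88.40 kN


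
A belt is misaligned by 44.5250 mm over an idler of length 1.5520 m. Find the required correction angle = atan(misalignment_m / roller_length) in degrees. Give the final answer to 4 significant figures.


misalign_m = 44.5250 / 1000 = 0.044525 m
angle = atan(0.044525 / 1.5520)
angle = 1.643 deg


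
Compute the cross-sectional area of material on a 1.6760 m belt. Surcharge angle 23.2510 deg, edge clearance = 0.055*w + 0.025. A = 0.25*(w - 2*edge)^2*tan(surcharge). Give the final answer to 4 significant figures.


edge = 0.055*1.6760 + 0.025 = 0.11718 m
ew = 1.6760 - 2*0.11718 = 1.44164 m
A = 0.25 * 1.44164^2 * tan(23.2510 deg)
A = 0.2232 m^2


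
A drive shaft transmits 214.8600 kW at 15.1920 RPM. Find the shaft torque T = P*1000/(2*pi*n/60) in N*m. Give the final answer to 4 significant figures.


omega = 2*pi*15.1920/60 = 1.5909 rad/s
T = 214.8600*1000 / 1.5909
T = 135100 N*m


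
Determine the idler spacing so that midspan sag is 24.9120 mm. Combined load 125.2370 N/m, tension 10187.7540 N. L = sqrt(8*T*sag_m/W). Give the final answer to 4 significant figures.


sag = 24.9120/1000 = 0.024912 m
L = sqrt(8 * 10187.7540 * 0.024912 / 125.2370)
L = 4.026 m


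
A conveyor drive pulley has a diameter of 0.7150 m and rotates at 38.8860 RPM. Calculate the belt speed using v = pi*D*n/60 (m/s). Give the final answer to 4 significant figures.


v = pi * 0.7150 * 38.8860 / 60
v = 1.456 m/s


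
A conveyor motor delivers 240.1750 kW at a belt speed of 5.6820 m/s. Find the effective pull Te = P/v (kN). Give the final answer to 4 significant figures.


Te = P / v = 240.1750 / 5.6820
Te = 42.27 kN


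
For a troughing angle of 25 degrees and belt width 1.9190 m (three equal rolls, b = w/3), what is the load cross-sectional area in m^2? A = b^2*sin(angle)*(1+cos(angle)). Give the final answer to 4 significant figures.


b = 1.9190/3 = 0.639667 m
A = 0.639667^2 * sin(25 deg) * (1 + cos(25 deg))
A = 0.3296 m^2


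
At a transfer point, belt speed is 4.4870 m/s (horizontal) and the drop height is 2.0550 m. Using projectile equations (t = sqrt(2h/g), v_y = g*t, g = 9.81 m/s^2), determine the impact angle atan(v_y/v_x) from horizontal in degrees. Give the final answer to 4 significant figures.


t = sqrt(2*2.0550/9.81) = 0.647271 s
v_y = 9.81 * 0.647271 = 6.34973 m/s
angle = atan(6.34973 / 4.4870) = 54.75 deg


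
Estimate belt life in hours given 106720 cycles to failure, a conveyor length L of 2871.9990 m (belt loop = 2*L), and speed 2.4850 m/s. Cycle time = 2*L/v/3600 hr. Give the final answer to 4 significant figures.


cycle_time = 2 * 2871.9990 / 2.4850 / 3600 = 0.642074 hr
life = 106720 * 0.642074 = 68520 hours


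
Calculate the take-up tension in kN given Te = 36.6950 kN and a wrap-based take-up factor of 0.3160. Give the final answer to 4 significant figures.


T_tu = 36.6950 * 0.3160
T_tu = 11.60 kN


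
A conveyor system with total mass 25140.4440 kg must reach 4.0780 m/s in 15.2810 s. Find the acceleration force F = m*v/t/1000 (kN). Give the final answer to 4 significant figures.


F = 25140.4440 * 4.0780 / 15.2810 / 1000
F = 6.709 kN


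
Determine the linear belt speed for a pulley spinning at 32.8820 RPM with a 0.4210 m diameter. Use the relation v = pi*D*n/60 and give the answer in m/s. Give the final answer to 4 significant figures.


v = pi * 0.4210 * 32.8820 / 60
v = 0.7248 m/s


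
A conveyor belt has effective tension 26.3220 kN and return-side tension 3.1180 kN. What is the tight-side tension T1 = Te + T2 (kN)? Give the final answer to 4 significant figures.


T1 = Te + T2 = 26.3220 + 3.1180
T1 = 29.44 kN


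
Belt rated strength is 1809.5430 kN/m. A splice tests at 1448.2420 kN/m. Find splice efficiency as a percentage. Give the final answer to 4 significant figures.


Eff = 1448.2420 / 1809.5430 * 100
Eff = 80.03 %


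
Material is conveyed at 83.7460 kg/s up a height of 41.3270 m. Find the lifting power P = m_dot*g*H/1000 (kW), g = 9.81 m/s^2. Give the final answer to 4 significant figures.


P = 83.7460 * 9.81 * 41.3270 / 1000
P = 33.95 kW


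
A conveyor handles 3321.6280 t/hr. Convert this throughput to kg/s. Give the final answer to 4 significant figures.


m_dot = 3321.6280 * 1000 / 3600
m_dot = 922.7 kg/s
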